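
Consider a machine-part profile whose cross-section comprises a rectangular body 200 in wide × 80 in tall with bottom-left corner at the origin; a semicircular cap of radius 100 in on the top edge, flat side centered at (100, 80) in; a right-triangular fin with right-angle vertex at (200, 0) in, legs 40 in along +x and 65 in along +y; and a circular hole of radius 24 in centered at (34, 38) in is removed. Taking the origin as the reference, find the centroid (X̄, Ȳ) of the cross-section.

X̄ = 108.55 in, Ȳ = 80.86 in

rectangular body: A = 200 × 80 = 16000.00, centroid at (100.00, 40.00).
semicircular top: A = ½π·100² = 15707.96, centroid at (100.00, 122.44).
triangular fin: A = ½·40·65 = 1300.00, centroid at (213.33, 21.67).
hole: A = −π·24² = -1809.56, centroid at (34.00, 38.00).
ΣA = 31198.41 in², ΣAX̄ = 3386604.71 in³, ΣAȲ = 2522707.21 in³.
X̄ = 3386604.71/31198.41 = 108.55 in; Ȳ = 2522707.21/31198.41 = 80.86 in.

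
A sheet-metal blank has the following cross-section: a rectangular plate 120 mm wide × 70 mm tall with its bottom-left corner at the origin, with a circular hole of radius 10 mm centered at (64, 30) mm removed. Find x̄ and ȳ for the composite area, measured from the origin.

plate: A = 120 × 70 = 8400.00, centroid at (60.00, 35.00).
hole: A = −π·10² = -314.16, centroid at (64.00, 30.00).
ΣA = 8085.84 mm²
ΣAx̄ = (8400.00)(60.00) + (-314.16)(64.00) = 483893.81 mm³
ΣAȳ = (8400.00)(35.00) + (-314.16)(30.00) = 284575.22 mm³
x̄ = 483893.81 / 8085.84 = 59.84 mm
ȳ = 284575.22 / 8085.84 = 35.19 mm

x̄ = 59.84 mm, ȳ = 35.19 mm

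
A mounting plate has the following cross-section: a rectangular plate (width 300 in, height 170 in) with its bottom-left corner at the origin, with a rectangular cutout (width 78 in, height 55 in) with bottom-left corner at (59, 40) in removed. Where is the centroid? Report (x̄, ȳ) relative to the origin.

x̄ = 154.78 in, ȳ = 86.61 in

plate: A = 300 × 170 = 51000.00, centroid at (150.00, 85.00).
hole: A = −(78 × 55) = -4290.00, centroid at (98.00, 67.50).
ΣA = 46710.00 in²
ΣAx̄ = (51000.00)(150.00) + (-4290.00)(98.00) = 7229580.00 in³
ΣAȳ = (51000.00)(85.00) + (-4290.00)(67.50) = 4045425.00 in³
x̄ = 7229580.00 / 46710.00 = 154.78 in
ȳ = 4045425.00 / 46710.00 = 86.61 in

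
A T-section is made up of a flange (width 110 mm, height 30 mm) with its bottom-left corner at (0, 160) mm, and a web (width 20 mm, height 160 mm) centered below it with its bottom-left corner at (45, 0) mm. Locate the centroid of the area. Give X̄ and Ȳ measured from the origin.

X̄ = 55.00 mm, Ȳ = 128.23 mm

web: A = 20 × 160 = 3200.00, centroid at (55.00, 80.00).
flange: A = 110 × 30 = 3300.00, centroid at (55.00, 175.00).
ΣA = 6500.00 mm²
ΣAX̄ = (3200.00)(55.00) + (3300.00)(55.00) = 357500.00 mm³
ΣAȲ = (3200.00)(80.00) + (3300.00)(175.00) = 833500.00 mm³
X̄ = 357500.00 / 6500.00 = 55.00 mm
Ȳ = 833500.00 / 6500.00 = 128.23 mm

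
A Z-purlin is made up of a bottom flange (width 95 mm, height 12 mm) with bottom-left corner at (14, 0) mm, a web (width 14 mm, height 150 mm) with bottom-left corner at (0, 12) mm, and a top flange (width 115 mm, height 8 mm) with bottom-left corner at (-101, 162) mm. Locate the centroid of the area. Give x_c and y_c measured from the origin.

bottom flange: A = 95 × 12 = 1140.00, centroid at (61.50, 6.00).
web: A = 14 × 150 = 2100.00, centroid at (7.00, 87.00).
top flange: A = 115 × 8 = 920.00, centroid at (-43.50, 166.00).
ΣA = 4160.00 mm²
ΣAx_c = (1140.00)(61.50) + (2100.00)(7.00) + (920.00)(-43.50) = 44790.00 mm³
ΣAy_c = (1140.00)(6.00) + (2100.00)(87.00) + (920.00)(166.00) = 342260.00 mm³
x_c = 44790.00 / 4160.00 = 10.77 mm
y_c = 342260.00 / 4160.00 = 82.27 mm

x_c = 10.77 mm, y_c = 82.27 mm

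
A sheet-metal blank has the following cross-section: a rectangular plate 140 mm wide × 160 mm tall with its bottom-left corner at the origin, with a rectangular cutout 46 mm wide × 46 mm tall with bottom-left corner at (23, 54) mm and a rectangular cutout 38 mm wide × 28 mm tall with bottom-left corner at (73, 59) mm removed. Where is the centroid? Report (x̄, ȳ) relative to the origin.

plate: A = 140 × 160 = 22400.00, centroid at (70.00, 80.00).
hole 1: A = −(46 × 46) = -2116.00, centroid at (46.00, 77.00).
hole 2: A = −(38 × 28) = -1064.00, centroid at (92.00, 73.00).
ΣA = 19220.00 mm², ΣAx̄ = 1372776.00 mm³, ΣAȳ = 1551396.00 mm³.
x̄ = 1372776.00/19220.00 = 71.42 mm; ȳ = 1551396.00/19220.00 = 80.72 mm.

x̄ = 71.42 mm, ȳ = 80.72 mm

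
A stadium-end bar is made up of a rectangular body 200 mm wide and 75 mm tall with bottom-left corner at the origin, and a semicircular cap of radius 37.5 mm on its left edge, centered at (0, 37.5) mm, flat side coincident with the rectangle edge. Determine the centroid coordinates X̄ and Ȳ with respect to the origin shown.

X̄ = 85.12 mm, Ȳ = 37.50 mm

rectangular body: A = 200 × 75 = 15000.00, centroid at (100.00, 37.50).
semicircular end: A = ½π·37.5² = 2208.93, centroid at (-15.92, 37.50).
ΣA = 17208.93 mm², ΣAX̄ = 1464843.75 mm³, ΣAȲ = 645334.96 mm³.
X̄ = 1464843.75/17208.93 = 85.12 mm; Ȳ = 645334.96/17208.93 = 37.50 mm.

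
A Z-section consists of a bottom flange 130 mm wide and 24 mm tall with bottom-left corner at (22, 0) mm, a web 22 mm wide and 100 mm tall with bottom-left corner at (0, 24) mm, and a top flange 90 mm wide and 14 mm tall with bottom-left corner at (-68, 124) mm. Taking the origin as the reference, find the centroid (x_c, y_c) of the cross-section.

x_c = 40.53 mm, y_c = 55.52 mm

bottom flange: A = 130 × 24 = 3120.00, centroid at (87.00, 12.00).
web: A = 22 × 100 = 2200.00, centroid at (11.00, 74.00).
top flange: A = 90 × 14 = 1260.00, centroid at (-23.00, 131.00).
ΣA = 6580.00 mm², ΣAx_c = 266660.00 mm³, ΣAy_c = 365300.00 mm³.
x_c = 266660.00/6580.00 = 40.53 mm; y_c = 365300.00/6580.00 = 55.52 mm.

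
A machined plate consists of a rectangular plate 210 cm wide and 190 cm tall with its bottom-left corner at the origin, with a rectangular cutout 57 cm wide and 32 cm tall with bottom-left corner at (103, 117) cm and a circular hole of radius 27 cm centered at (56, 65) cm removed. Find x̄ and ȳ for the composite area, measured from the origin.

plate: A = 210 × 190 = 39900.00, centroid at (105.00, 95.00).
hole 1: A = −(57 × 32) = -1824.00, centroid at (131.50, 133.00).
hole 2: A = −π·27² = -2290.22, centroid at (56.00, 65.00).
ΣA = 35785.78 cm², ΣAx̄ = 3821391.62 cm³, ΣAȳ = 3399043.63 cm³.
x̄ = 3821391.62/35785.78 = 106.79 cm; ȳ = 3399043.63/35785.78 = 94.98 cm.

x̄ = 106.79 cm, ȳ = 94.98 cm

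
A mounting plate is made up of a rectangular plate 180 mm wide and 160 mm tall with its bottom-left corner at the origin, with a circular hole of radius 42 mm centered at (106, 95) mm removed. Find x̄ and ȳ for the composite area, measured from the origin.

x̄ = 86.19 mm, ȳ = 76.43 mm

plate: A = 180 × 160 = 28800.00, centroid at (90.00, 80.00).
hole: A = −π·42² = -5541.77, centroid at (106.00, 95.00).
ΣA = 23258.23 mm²
ΣAx̄ = (28800.00)(90.00) + (-5541.77)(106.00) = 2004572.44 mm³
ΣAȳ = (28800.00)(80.00) + (-5541.77)(95.00) = 1777531.90 mm³
x̄ = 2004572.44 / 23258.23 = 86.19 mm
ȳ = 1777531.90 / 23258.23 = 76.43 mm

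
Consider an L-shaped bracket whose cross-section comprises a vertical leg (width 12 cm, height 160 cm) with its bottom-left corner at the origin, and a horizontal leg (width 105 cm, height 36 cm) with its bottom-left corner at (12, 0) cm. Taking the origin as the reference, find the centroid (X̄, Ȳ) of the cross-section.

X̄ = 44.79 cm, Ȳ = 38.88 cm

vertical leg: A = 12 × 160 = 1920.00, centroid at (6.00, 80.00).
horizontal leg: A = 105 × 36 = 3780.00, centroid at (64.50, 18.00).
ΣA = 5700.00 cm²
ΣAX̄ = (1920.00)(6.00) + (3780.00)(64.50) = 255330.00 cm³
ΣAȲ = (1920.00)(80.00) + (3780.00)(18.00) = 221640.00 cm³
X̄ = 255330.00 / 5700.00 = 44.79 cm
Ȳ = 221640.00 / 5700.00 = 38.88 cm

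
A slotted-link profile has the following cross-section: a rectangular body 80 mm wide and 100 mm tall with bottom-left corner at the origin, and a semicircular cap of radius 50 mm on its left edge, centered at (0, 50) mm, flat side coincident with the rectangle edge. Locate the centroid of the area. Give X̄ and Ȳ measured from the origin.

X̄ = 19.84 mm, Ȳ = 50.00 mm

rectangular body: A = 80 × 100 = 8000.00, centroid at (40.00, 50.00).
semicircular end: A = ½π·50² = 3926.99, centroid at (-21.22, 50.00).
ΣA = 11926.99 mm², ΣAX̄ = 236666.67 mm³, ΣAȲ = 596349.54 mm³.
X̄ = 236666.67/11926.99 = 19.84 mm; Ȳ = 596349.54/11926.99 = 50.00 mm.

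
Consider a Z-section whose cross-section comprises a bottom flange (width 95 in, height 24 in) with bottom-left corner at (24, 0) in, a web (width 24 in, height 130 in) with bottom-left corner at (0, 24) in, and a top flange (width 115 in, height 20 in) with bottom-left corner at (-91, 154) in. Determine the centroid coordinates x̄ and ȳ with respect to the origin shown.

bottom flange: A = 95 × 24 = 2280.00, centroid at (71.50, 12.00).
web: A = 24 × 130 = 3120.00, centroid at (12.00, 89.00).
top flange: A = 115 × 20 = 2300.00, centroid at (-33.50, 164.00).
ΣA = 7700.00 in²
ΣAx̄ = (2280.00)(71.50) + (3120.00)(12.00) + (2300.00)(-33.50) = 123410.00 in³
ΣAȳ = (2280.00)(12.00) + (3120.00)(89.00) + (2300.00)(164.00) = 682240.00 in³
x̄ = 123410.00 / 7700.00 = 16.03 in
ȳ = 682240.00 / 7700.00 = 88.60 in

x̄ = 16.03 in, ȳ = 88.60 in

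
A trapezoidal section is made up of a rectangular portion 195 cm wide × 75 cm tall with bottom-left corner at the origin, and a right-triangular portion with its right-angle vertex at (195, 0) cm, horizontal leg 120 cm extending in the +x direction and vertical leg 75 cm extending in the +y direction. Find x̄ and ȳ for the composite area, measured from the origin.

Part | A | x̄ᵢ | ȳᵢ | A·x̄ᵢ | A·ȳᵢ
rectangular portion | 14625.00 | 97.50 | 37.50 | 1425937.50 | 548437.50
triangular portion | 4500.00 | 235.00 | 25.00 | 1057500.00 | 112500.00
Σ | 19125.00 |  |  | 2483437.50 | 660937.50
x̄ = 2483437.50 / 19125.00 = 129.85 cm
ȳ = 660937.50 / 19125.00 = 34.56 cm

x̄ = 129.85 cm, ȳ = 34.56 cm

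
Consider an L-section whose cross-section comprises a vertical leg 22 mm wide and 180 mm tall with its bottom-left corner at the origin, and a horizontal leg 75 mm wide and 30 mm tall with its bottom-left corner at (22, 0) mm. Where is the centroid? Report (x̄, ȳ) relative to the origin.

x̄ = 28.57 mm, ȳ = 62.83 mm

vertical leg: A = 22 × 180 = 3960.00, centroid at (11.00, 90.00).
horizontal leg: A = 75 × 30 = 2250.00, centroid at (59.50, 15.00).
ΣA = 6210.00 mm², ΣAx̄ = 177435.00 mm³, ΣAȳ = 390150.00 mm³.
x̄ = 177435.00/6210.00 = 28.57 mm; ȳ = 390150.00/6210.00 = 62.83 mm.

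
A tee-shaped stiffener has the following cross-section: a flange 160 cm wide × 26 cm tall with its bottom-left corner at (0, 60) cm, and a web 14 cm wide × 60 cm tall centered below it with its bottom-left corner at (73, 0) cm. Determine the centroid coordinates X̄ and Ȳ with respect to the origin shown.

X̄ = 80.00 cm, Ȳ = 65.78 cm

web: A = 14 × 60 = 840.00, centroid at (80.00, 30.00).
flange: A = 160 × 26 = 4160.00, centroid at (80.00, 73.00).
ΣA = 5000.00 cm²
ΣAX̄ = (840.00)(80.00) + (4160.00)(80.00) = 400000.00 cm³
ΣAȲ = (840.00)(30.00) + (4160.00)(73.00) = 328880.00 cm³
X̄ = 400000.00 / 5000.00 = 80.00 cm
Ȳ = 328880.00 / 5000.00 = 65.78 cm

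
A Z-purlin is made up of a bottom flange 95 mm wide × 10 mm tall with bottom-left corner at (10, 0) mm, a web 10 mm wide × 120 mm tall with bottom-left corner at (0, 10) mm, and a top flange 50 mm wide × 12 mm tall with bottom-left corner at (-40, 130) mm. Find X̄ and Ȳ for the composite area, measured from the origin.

X̄ = 18.77 mm, Ȳ = 61.95 mm

bottom flange: A = 95 × 10 = 950.00, centroid at (57.50, 5.00).
web: A = 10 × 120 = 1200.00, centroid at (5.00, 70.00).
top flange: A = 50 × 12 = 600.00, centroid at (-15.00, 136.00).
ΣA = 2750.00 mm²
ΣAX̄ = (950.00)(57.50) + (1200.00)(5.00) + (600.00)(-15.00) = 51625.00 mm³
ΣAȲ = (950.00)(5.00) + (1200.00)(70.00) + (600.00)(136.00) = 170350.00 mm³
X̄ = 51625.00 / 2750.00 = 18.77 mm
Ȳ = 170350.00 / 2750.00 = 61.95 mm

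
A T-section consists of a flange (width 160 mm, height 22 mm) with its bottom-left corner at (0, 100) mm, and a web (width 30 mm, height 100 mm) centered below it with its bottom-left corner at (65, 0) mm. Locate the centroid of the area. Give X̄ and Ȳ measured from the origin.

X̄ = 80.00 mm, Ȳ = 82.93 mm

web: A = 30 × 100 = 3000.00, centroid at (80.00, 50.00).
flange: A = 160 × 22 = 3520.00, centroid at (80.00, 111.00).
ΣA = 6520.00 mm²
ΣAX̄ = (3000.00)(80.00) + (3520.00)(80.00) = 521600.00 mm³
ΣAȲ = (3000.00)(50.00) + (3520.00)(111.00) = 540720.00 mm³
X̄ = 521600.00 / 6520.00 = 80.00 mm
Ȳ = 540720.00 / 6520.00 = 82.93 mm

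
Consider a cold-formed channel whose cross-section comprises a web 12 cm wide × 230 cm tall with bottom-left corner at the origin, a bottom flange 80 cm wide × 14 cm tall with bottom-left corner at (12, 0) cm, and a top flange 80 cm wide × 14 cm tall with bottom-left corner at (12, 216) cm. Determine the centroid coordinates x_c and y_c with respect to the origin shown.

web: A = 12 × 230 = 2760.00, centroid at (6.00, 115.00).
bottom flange: A = 80 × 14 = 1120.00, centroid at (52.00, 7.00).
top flange: A = 80 × 14 = 1120.00, centroid at (52.00, 223.00).
ΣA = 5000.00 cm²
ΣAx_c = (2760.00)(6.00) + (1120.00)(52.00) + (1120.00)(52.00) = 133040.00 cm³
ΣAy_c = (2760.00)(115.00) + (1120.00)(7.00) + (1120.00)(223.00) = 575000.00 cm³
x_c = 133040.00 / 5000.00 = 26.61 cm
y_c = 575000.00 / 5000.00 = 115.00 cm

x_c = 26.61 cm, y_c = 115.00 cm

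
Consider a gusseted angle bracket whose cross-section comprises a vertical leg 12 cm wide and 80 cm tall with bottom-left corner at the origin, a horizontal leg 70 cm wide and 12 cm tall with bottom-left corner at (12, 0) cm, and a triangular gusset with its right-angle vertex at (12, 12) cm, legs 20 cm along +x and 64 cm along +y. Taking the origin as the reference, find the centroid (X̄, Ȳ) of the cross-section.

X̄ = 23.44 cm, Ȳ = 26.55 cm

vertical leg: A = 12 × 80 = 960.00, centroid at (6.00, 40.00).
horizontal leg: A = 70 × 12 = 840.00, centroid at (47.00, 6.00).
gusset: A = ½·20·64 = 640.00, centroid at (18.67, 33.33).
ΣA = 2440.00 cm²
ΣAX̄ = (960.00)(6.00) + (840.00)(47.00) + (640.00)(18.67) = 57186.67 cm³
ΣAȲ = (960.00)(40.00) + (840.00)(6.00) + (640.00)(33.33) = 64773.33 cm³
X̄ = 57186.67 / 2440.00 = 23.44 cm
Ȳ = 64773.33 / 2440.00 = 26.55 cm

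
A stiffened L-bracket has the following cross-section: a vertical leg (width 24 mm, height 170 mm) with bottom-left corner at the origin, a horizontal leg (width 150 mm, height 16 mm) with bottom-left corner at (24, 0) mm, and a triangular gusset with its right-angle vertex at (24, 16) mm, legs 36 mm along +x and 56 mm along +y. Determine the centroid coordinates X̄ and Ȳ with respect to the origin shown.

X̄ = 43.12 mm, Ȳ = 53.54 mm

vertical leg: A = 24 × 170 = 4080.00, centroid at (12.00, 85.00).
horizontal leg: A = 150 × 16 = 2400.00, centroid at (99.00, 8.00).
gusset: A = ½·36·56 = 1008.00, centroid at (36.00, 34.67).
ΣA = 7488.00 mm²
ΣAX̄ = (4080.00)(12.00) + (2400.00)(99.00) + (1008.00)(36.00) = 322848.00 mm³
ΣAȲ = (4080.00)(85.00) + (2400.00)(8.00) + (1008.00)(34.67) = 400944.00 mm³
X̄ = 322848.00 / 7488.00 = 43.12 mm
Ȳ = 400944.00 / 7488.00 = 53.54 mm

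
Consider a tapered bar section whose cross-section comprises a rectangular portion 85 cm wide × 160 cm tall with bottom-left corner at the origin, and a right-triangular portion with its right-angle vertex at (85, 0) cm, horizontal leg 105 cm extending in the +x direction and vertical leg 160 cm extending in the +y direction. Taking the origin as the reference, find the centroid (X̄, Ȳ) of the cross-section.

rectangular portion: A = 85 × 160 = 13600.00, centroid at (42.50, 80.00).
triangular portion: A = ½·105·160 = 8400.00, centroid at (120.00, 53.33).
ΣA = 22000.00 cm², ΣAX̄ = 1586000.00 cm³, ΣAȲ = 1536000.00 cm³.
X̄ = 1586000.00/22000.00 = 72.09 cm; Ȳ = 1536000.00/22000.00 = 69.82 cm.

X̄ = 72.09 cm, Ȳ = 69.82 cm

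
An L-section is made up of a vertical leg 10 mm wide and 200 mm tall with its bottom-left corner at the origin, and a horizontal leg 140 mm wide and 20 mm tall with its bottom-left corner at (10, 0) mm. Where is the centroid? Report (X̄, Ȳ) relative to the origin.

X̄ = 48.75 mm, Ȳ = 47.50 mm

vertical leg: A = 10 × 200 = 2000.00, centroid at (5.00, 100.00).
horizontal leg: A = 140 × 20 = 2800.00, centroid at (80.00, 10.00).
ΣA = 4800.00 mm²
ΣAX̄ = (2000.00)(5.00) + (2800.00)(80.00) = 234000.00 mm³
ΣAȲ = (2000.00)(100.00) + (2800.00)(10.00) = 228000.00 mm³
X̄ = 234000.00 / 4800.00 = 48.75 mm
Ȳ = 228000.00 / 4800.00 = 47.50 mm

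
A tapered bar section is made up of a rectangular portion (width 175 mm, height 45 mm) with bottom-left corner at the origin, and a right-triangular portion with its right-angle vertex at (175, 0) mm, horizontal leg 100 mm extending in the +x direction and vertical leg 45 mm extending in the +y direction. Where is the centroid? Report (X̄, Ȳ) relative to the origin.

rectangular portion: A = 175 × 45 = 7875.00, centroid at (87.50, 22.50).
triangular portion: A = ½·100·45 = 2250.00, centroid at (208.33, 15.00).
ΣA = 10125.00 mm², ΣAX̄ = 1157812.50 mm³, ΣAȲ = 210937.50 mm³.
X̄ = 1157812.50/10125.00 = 114.35 mm; Ȳ = 210937.50/10125.00 = 20.83 mm.

X̄ = 114.35 mm, Ȳ = 20.83 mm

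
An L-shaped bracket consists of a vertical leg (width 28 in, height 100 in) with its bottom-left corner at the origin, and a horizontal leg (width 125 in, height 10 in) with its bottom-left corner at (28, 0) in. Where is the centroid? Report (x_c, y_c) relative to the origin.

x_c = 37.61 in, y_c = 36.11 in

Part | A | x̄ᵢ | ȳᵢ | A·x̄ᵢ | A·ȳᵢ
vertical leg | 2800.00 | 14.00 | 50.00 | 39200.00 | 140000.00
horizontal leg | 1250.00 | 90.50 | 5.00 | 113125.00 | 6250.00
Σ | 4050.00 |  |  | 152325.00 | 146250.00
x_c = 152325.00 / 4050.00 = 37.61 in
y_c = 146250.00 / 4050.00 = 36.11 in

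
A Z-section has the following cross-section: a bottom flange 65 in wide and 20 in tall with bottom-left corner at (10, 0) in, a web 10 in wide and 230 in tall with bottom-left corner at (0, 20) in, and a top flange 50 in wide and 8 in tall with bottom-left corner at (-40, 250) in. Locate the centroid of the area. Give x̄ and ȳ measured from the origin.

Part | A | x̄ᵢ | ȳᵢ | A·x̄ᵢ | A·ȳᵢ
bottom flange | 1300.00 | 42.50 | 10.00 | 55250.00 | 13000.00
web | 2300.00 | 5.00 | 135.00 | 11500.00 | 310500.00
top flange | 400.00 | -15.00 | 254.00 | -6000.00 | 101600.00
Σ | 4000.00 |  |  | 60750.00 | 425100.00
x̄ = 60750.00 / 4000.00 = 15.19 in
ȳ = 425100.00 / 4000.00 = 106.28 in

x̄ = 15.19 in, ȳ = 106.28 in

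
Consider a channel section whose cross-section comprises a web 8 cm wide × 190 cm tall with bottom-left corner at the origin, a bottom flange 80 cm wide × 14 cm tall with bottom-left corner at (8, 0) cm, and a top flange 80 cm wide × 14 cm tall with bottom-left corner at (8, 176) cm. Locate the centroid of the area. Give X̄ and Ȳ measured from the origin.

web: A = 8 × 190 = 1520.00, centroid at (4.00, 95.00).
bottom flange: A = 80 × 14 = 1120.00, centroid at (48.00, 7.00).
top flange: A = 80 × 14 = 1120.00, centroid at (48.00, 183.00).
ΣA = 3760.00 cm², ΣAX̄ = 113600.00 cm³, ΣAȲ = 357200.00 cm³.
X̄ = 113600.00/3760.00 = 30.21 cm; Ȳ = 357200.00/3760.00 = 95.00 cm.

X̄ = 30.21 cm, Ȳ = 95.00 cm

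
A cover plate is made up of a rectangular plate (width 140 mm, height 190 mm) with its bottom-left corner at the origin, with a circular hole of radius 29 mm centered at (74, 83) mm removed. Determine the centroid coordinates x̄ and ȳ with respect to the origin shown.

x̄ = 69.56 mm, ȳ = 96.32 mm

plate: A = 140 × 190 = 26600.00, centroid at (70.00, 95.00).
hole: A = −π·29² = -2642.08, centroid at (74.00, 83.00).
ΣA = 23957.92 mm², ΣAx̄ = 1666486.12 mm³, ΣAȳ = 2307707.41 mm³.
x̄ = 1666486.12/23957.92 = 69.56 mm; ȳ = 2307707.41/23957.92 = 96.32 mm.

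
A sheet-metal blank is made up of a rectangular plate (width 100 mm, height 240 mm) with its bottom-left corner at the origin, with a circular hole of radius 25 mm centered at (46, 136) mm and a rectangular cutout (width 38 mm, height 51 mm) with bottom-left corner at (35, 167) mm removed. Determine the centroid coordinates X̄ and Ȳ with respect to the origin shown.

X̄ = 50.01 mm, Ȳ = 111.45 mm

plate: A = 100 × 240 = 24000.00, centroid at (50.00, 120.00).
hole 1: A = −π·25² = -1963.50, centroid at (46.00, 136.00).
hole 2: A = −(38 × 51) = -1938.00, centroid at (54.00, 192.50).
ΣA = 20098.50 mm²
ΣAX̄ = (24000.00)(50.00) + (-1963.50)(46.00) + (-1938.00)(54.00) = 1005027.21 mm³
ΣAȲ = (24000.00)(120.00) + (-1963.50)(136.00) + (-1938.00)(192.50) = 2239899.62 mm³
X̄ = 1005027.21 / 20098.50 = 50.01 mm
Ȳ = 2239899.62 / 20098.50 = 111.45 mm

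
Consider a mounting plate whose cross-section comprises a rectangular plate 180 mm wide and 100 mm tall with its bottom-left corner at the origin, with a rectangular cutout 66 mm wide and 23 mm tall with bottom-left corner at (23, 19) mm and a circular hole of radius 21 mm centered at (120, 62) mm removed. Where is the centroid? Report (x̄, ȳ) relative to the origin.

x̄ = 90.67 mm, ȳ = 50.86 mm

Part | A | x̄ᵢ | ȳᵢ | A·x̄ᵢ | A·ȳᵢ
plate | 18000.00 | 90.00 | 50.00 | 1620000.00 | 900000.00
hole 1 | -1518.00 | 56.00 | 30.50 | -85008.00 | -46299.00
hole 2 | -1385.44 | 120.00 | 62.00 | -166253.08 | -85897.43
Σ | 15096.56 |  |  | 1368738.92 | 767803.57
x̄ = 1368738.92 / 15096.56 = 90.67 mm
ȳ = 767803.57 / 15096.56 = 50.86 mm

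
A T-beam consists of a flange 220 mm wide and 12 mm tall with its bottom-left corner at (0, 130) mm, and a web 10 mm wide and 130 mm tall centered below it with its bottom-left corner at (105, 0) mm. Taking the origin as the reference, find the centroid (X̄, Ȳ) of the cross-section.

web: A = 10 × 130 = 1300.00, centroid at (110.00, 65.00).
flange: A = 220 × 12 = 2640.00, centroid at (110.00, 136.00).
ΣA = 3940.00 mm², ΣAX̄ = 433400.00 mm³, ΣAȲ = 443540.00 mm³.
X̄ = 433400.00/3940.00 = 110.00 mm; Ȳ = 443540.00/3940.00 = 112.57 mm.

X̄ = 110.00 mm, Ȳ = 112.57 mm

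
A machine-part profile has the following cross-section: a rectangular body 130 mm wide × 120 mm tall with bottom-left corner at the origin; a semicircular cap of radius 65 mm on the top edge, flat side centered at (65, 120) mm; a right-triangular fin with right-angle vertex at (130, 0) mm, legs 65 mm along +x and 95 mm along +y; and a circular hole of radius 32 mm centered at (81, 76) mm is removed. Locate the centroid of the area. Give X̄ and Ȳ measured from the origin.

rectangular body: A = 130 × 120 = 15600.00, centroid at (65.00, 60.00).
semicircular top: A = ½π·65² = 6636.61, centroid at (65.00, 147.59).
triangular fin: A = ½·65·95 = 3087.50, centroid at (151.67, 31.67).
hole: A = −π·32² = -3216.99, centroid at (81.00, 76.00).
ΣA = 22107.12 mm², ΣAX̄ = 1653074.51 mm³, ΣAȲ = 1768756.60 mm³.
X̄ = 1653074.51/22107.12 = 74.78 mm; Ȳ = 1768756.60/22107.12 = 80.01 mm.

X̄ = 74.78 mm, Ȳ = 80.01 mm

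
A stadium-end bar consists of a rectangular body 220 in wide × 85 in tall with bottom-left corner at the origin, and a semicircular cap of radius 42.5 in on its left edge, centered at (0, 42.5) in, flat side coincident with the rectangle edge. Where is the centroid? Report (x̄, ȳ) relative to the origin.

x̄ = 93.13 in, ȳ = 42.50 in

Part | A | x̄ᵢ | ȳᵢ | A·x̄ᵢ | A·ȳᵢ
rectangular body | 18700.00 | 110.00 | 42.50 | 2057000.00 | 794750.00
semicircular end | 2837.25 | -18.04 | 42.50 | -51177.08 | 120583.16
Σ | 21537.25 |  |  | 2005822.92 | 915333.16
x̄ = 2005822.92 / 21537.25 = 93.13 in
ȳ = 915333.16 / 21537.25 = 42.50 in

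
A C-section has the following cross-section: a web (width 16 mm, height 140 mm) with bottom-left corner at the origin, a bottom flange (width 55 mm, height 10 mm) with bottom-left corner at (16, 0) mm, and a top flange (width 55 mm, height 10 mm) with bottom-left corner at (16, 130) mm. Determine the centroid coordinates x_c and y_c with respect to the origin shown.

web: A = 16 × 140 = 2240.00, centroid at (8.00, 70.00).
bottom flange: A = 55 × 10 = 550.00, centroid at (43.50, 5.00).
top flange: A = 55 × 10 = 550.00, centroid at (43.50, 135.00).
ΣA = 3340.00 mm²
ΣAx_c = (2240.00)(8.00) + (550.00)(43.50) + (550.00)(43.50) = 65770.00 mm³
ΣAy_c = (2240.00)(70.00) + (550.00)(5.00) + (550.00)(135.00) = 233800.00 mm³
x_c = 65770.00 / 3340.00 = 19.69 mm
y_c = 233800.00 / 3340.00 = 70.00 mm

x_c = 19.69 mm, y_c = 70.00 mm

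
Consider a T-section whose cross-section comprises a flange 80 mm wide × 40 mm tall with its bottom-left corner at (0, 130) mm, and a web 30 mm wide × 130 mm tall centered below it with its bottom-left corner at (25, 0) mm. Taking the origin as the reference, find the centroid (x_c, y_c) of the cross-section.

web: A = 30 × 130 = 3900.00, centroid at (40.00, 65.00).
flange: A = 80 × 40 = 3200.00, centroid at (40.00, 150.00).
ΣA = 7100.00 mm², ΣAx_c = 284000.00 mm³, ΣAy_c = 733500.00 mm³.
x_c = 284000.00/7100.00 = 40.00 mm; y_c = 733500.00/7100.00 = 103.31 mm.

x_c = 40.00 mm, y_c = 103.31 mm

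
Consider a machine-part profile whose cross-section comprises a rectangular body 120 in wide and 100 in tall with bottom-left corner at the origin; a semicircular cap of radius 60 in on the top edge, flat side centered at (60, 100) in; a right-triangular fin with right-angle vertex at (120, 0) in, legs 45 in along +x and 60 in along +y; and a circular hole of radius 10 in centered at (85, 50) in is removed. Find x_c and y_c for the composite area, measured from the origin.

rectangular body: A = 120 × 100 = 12000.00, centroid at (60.00, 50.00).
semicircular top: A = ½π·60² = 5654.87, centroid at (60.00, 125.46).
triangular fin: A = ½·45·60 = 1350.00, centroid at (135.00, 20.00).
hole: A = −π·10² = -314.16, centroid at (85.00, 50.00).
ΣA = 18690.71 in²
ΣAx_c = (12000.00)(60.00) + (5654.87)(60.00) + (1350.00)(135.00) + (-314.16)(85.00) = 1214838.47 in³
ΣAy_c = (12000.00)(50.00) + (5654.87)(125.46) + (1350.00)(20.00) + (-314.16)(50.00) = 1320778.71 in³
x_c = 1214838.47 / 18690.71 = 65.00 in
y_c = 1320778.71 / 18690.71 = 70.66 in

x_c = 65.00 in, y_c = 70.66 in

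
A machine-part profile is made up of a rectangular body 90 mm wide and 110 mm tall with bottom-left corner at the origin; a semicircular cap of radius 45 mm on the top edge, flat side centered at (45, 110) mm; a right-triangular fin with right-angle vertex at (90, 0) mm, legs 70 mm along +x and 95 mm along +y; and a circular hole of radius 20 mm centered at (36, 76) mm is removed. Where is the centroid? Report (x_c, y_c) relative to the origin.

rectangular body: A = 90 × 110 = 9900.00, centroid at (45.00, 55.00).
semicircular top: A = ½π·45² = 3180.86, centroid at (45.00, 129.10).
triangular fin: A = ½·70·95 = 3325.00, centroid at (113.33, 31.67).
hole: A = −π·20² = -1256.64, centroid at (36.00, 76.00).
ΣA = 15149.23 mm², ΣAx_c = 920233.21 mm³, ΣAy_c = 964932.13 mm³.
x_c = 920233.21/15149.23 = 60.74 mm; y_c = 964932.13/15149.23 = 63.70 mm.

x_c = 60.74 mm, y_c = 63.70 mm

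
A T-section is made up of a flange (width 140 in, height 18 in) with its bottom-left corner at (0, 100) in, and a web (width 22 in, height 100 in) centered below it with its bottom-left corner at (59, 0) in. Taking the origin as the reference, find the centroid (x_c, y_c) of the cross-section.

web: A = 22 × 100 = 2200.00, centroid at (70.00, 50.00).
flange: A = 140 × 18 = 2520.00, centroid at (70.00, 109.00).
ΣA = 4720.00 in²
ΣAx_c = (2200.00)(70.00) + (2520.00)(70.00) = 330400.00 in³
ΣAy_c = (2200.00)(50.00) + (2520.00)(109.00) = 384680.00 in³
x_c = 330400.00 / 4720.00 = 70.00 in
y_c = 384680.00 / 4720.00 = 81.50 in

x_c = 70.00 in, y_c = 81.50 in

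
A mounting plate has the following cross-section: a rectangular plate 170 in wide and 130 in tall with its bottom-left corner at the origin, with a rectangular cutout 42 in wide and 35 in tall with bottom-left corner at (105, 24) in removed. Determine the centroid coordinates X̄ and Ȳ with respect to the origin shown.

X̄ = 82.08 in, Ȳ = 66.67 in

plate: A = 170 × 130 = 22100.00, centroid at (85.00, 65.00).
hole: A = −(42 × 35) = -1470.00, centroid at (126.00, 41.50).
ΣA = 20630.00 in², ΣAX̄ = 1693280.00 in³, ΣAȲ = 1375495.00 in³.
X̄ = 1693280.00/20630.00 = 82.08 in; Ȳ = 1375495.00/20630.00 = 66.67 in.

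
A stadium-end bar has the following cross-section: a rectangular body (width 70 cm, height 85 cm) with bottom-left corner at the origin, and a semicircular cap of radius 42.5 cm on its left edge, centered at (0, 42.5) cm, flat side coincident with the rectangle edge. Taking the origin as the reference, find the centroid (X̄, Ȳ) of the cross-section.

X̄ = 17.88 cm, Ȳ = 42.50 cm

Part | A | x̄ᵢ | ȳᵢ | A·x̄ᵢ | A·ȳᵢ
rectangular body | 5950.00 | 35.00 | 42.50 | 208250.00 | 252875.00
semicircular end | 2837.25 | -18.04 | 42.50 | -51177.08 | 120583.16
Σ | 8787.25 |  |  | 157072.92 | 373458.16
X̄ = 157072.92 / 8787.25 = 17.88 cm
Ȳ = 373458.16 / 8787.25 = 42.50 cm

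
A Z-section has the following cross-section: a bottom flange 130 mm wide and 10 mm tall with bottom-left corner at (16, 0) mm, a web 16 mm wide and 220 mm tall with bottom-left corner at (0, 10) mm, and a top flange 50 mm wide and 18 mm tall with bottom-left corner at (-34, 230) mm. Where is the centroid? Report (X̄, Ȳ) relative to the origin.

Part | A | x̄ᵢ | ȳᵢ | A·x̄ᵢ | A·ȳᵢ
bottom flange | 1300.00 | 81.00 | 5.00 | 105300.00 | 6500.00
web | 3520.00 | 8.00 | 120.00 | 28160.00 | 422400.00
top flange | 900.00 | -9.00 | 239.00 | -8100.00 | 215100.00
Σ | 5720.00 |  |  | 125360.00 | 644000.00
X̄ = 125360.00 / 5720.00 = 21.92 mm
Ȳ = 644000.00 / 5720.00 = 112.59 mm

X̄ = 21.92 mm, Ȳ = 112.59 mm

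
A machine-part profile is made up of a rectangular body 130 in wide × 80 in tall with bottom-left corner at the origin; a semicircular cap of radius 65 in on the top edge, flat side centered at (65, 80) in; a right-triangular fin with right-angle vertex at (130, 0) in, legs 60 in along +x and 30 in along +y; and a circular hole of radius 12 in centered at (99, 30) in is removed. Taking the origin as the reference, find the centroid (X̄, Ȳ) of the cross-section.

rectangular body: A = 130 × 80 = 10400.00, centroid at (65.00, 40.00).
semicircular top: A = ½π·65² = 6636.61, centroid at (65.00, 107.59).
triangular fin: A = ½·60·30 = 900.00, centroid at (150.00, 10.00).
hole: A = −π·12² = -452.39, centroid at (99.00, 30.00).
ΣA = 17484.23 in², ΣAX̄ = 1197593.40 in³, ΣAȲ = 1125440.81 in³.
X̄ = 1197593.40/17484.23 = 68.50 in; Ȳ = 1125440.81/17484.23 = 64.37 in.

X̄ = 68.50 in, Ȳ = 64.37 in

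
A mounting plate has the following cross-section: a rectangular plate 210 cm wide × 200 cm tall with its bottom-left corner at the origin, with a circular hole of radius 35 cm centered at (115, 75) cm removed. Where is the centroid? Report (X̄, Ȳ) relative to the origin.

plate: A = 210 × 200 = 42000.00, centroid at (105.00, 100.00).
hole: A = −π·35² = -3848.45, centroid at (115.00, 75.00).
ΣA = 38151.55 cm²
ΣAX̄ = (42000.00)(105.00) + (-3848.45)(115.00) = 3967428.13 cm³
ΣAȲ = (42000.00)(100.00) + (-3848.45)(75.00) = 3911366.17 cm³
X̄ = 3967428.13 / 38151.55 = 103.99 cm
Ȳ = 3911366.17 / 38151.55 = 102.52 cm

X̄ = 103.99 cm, Ȳ = 102.52 cm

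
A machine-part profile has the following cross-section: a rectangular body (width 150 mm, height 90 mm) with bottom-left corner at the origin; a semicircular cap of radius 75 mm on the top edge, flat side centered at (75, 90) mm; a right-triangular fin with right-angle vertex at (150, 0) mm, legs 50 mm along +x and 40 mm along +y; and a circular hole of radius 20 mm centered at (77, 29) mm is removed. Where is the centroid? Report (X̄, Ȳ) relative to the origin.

X̄ = 79.04 mm, Ȳ = 75.22 mm

rectangular body: A = 150 × 90 = 13500.00, centroid at (75.00, 45.00).
semicircular top: A = ½π·75² = 8835.73, centroid at (75.00, 121.83).
triangular fin: A = ½·50·40 = 1000.00, centroid at (166.67, 13.33).
hole: A = −π·20² = -1256.64, centroid at (77.00, 29.00).
ΣA = 22079.09 mm², ΣAX̄ = 1745085.31 mm³, ΣAȲ = 1660856.50 mm³.
X̄ = 1745085.31/22079.09 = 79.04 mm; Ȳ = 1660856.50/22079.09 = 75.22 mm.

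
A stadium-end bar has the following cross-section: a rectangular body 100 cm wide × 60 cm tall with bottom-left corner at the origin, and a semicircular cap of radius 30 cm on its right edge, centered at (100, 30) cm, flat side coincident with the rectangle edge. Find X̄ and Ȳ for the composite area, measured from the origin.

X̄ = 61.96 cm, Ȳ = 30.00 cm

rectangular body: A = 100 × 60 = 6000.00, centroid at (50.00, 30.00).
semicircular end: A = ½π·30² = 1413.72, centroid at (112.73, 30.00).
ΣA = 7413.72 cm², ΣAX̄ = 459371.67 cm³, ΣAȲ = 222411.50 cm³.
X̄ = 459371.67/7413.72 = 61.96 cm; Ȳ = 222411.50/7413.72 = 30.00 cm.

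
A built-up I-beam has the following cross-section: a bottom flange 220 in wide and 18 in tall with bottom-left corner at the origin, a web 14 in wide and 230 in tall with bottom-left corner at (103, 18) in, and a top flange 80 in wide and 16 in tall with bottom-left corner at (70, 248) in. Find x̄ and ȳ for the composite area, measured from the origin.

Part | A | x̄ᵢ | ȳᵢ | A·x̄ᵢ | A·ȳᵢ
bottom flange | 3960.00 | 110.00 | 9.00 | 435600.00 | 35640.00
web | 3220.00 | 110.00 | 133.00 | 354200.00 | 428260.00
top flange | 1280.00 | 110.00 | 256.00 | 140800.00 | 327680.00
Σ | 8460.00 |  |  | 930600.00 | 791580.00
x̄ = 930600.00 / 8460.00 = 110.00 in
ȳ = 791580.00 / 8460.00 = 93.57 in

x̄ = 110.00 in, ȳ = 93.57 in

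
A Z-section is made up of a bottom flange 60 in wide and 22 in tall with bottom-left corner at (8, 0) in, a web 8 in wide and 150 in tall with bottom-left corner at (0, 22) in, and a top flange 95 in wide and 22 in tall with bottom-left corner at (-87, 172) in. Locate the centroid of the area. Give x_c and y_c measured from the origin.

bottom flange: A = 60 × 22 = 1320.00, centroid at (38.00, 11.00).
web: A = 8 × 150 = 1200.00, centroid at (4.00, 97.00).
top flange: A = 95 × 22 = 2090.00, centroid at (-39.50, 183.00).
ΣA = 4610.00 in², ΣAx_c = -27595.00 in³, ΣAy_c = 513390.00 in³.
x_c = -27595.00/4610.00 = -5.99 in; y_c = 513390.00/4610.00 = 111.36 in.

x_c = -5.99 in, y_c = 111.36 in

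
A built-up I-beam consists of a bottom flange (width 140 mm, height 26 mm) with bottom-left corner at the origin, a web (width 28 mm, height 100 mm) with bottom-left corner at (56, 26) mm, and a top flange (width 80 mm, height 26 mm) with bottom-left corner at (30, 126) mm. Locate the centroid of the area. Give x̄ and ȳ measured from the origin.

x̄ = 70.00 mm, ȳ = 64.46 mm

bottom flange: A = 140 × 26 = 3640.00, centroid at (70.00, 13.00).
web: A = 28 × 100 = 2800.00, centroid at (70.00, 76.00).
top flange: A = 80 × 26 = 2080.00, centroid at (70.00, 139.00).
ΣA = 8520.00 mm², ΣAx̄ = 596400.00 mm³, ΣAȳ = 549240.00 mm³.
x̄ = 596400.00/8520.00 = 70.00 mm; ȳ = 549240.00/8520.00 = 64.46 mm.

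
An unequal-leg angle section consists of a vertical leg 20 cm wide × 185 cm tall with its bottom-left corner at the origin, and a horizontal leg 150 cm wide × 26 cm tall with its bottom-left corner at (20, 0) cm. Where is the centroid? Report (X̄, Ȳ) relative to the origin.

Part | A | x̄ᵢ | ȳᵢ | A·x̄ᵢ | A·ȳᵢ
vertical leg | 3700.00 | 10.00 | 92.50 | 37000.00 | 342250.00
horizontal leg | 3900.00 | 95.00 | 13.00 | 370500.00 | 50700.00
Σ | 7600.00 |  |  | 407500.00 | 392950.00
X̄ = 407500.00 / 7600.00 = 53.62 cm
Ȳ = 392950.00 / 7600.00 = 51.70 cm

X̄ = 53.62 cm, Ȳ = 51.70 cm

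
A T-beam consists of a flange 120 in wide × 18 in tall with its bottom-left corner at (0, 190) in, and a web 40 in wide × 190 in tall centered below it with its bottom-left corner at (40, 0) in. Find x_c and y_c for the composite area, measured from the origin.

x_c = 60.00 in, y_c = 118.02 in

web: A = 40 × 190 = 7600.00, centroid at (60.00, 95.00).
flange: A = 120 × 18 = 2160.00, centroid at (60.00, 199.00).
ΣA = 9760.00 in², ΣAx_c = 585600.00 in³, ΣAy_c = 1151840.00 in³.
x_c = 585600.00/9760.00 = 60.00 in; y_c = 1151840.00/9760.00 = 118.02 in.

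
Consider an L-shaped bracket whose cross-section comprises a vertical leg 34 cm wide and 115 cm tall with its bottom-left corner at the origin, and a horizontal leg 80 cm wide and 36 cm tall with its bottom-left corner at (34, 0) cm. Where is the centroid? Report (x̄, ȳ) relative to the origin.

x̄ = 41.18 cm, ȳ = 40.75 cm

vertical leg: A = 34 × 115 = 3910.00, centroid at (17.00, 57.50).
horizontal leg: A = 80 × 36 = 2880.00, centroid at (74.00, 18.00).
ΣA = 6790.00 cm², ΣAx̄ = 279590.00 cm³, ΣAȳ = 276665.00 cm³.
x̄ = 279590.00/6790.00 = 41.18 cm; ȳ = 276665.00/6790.00 = 40.75 cm.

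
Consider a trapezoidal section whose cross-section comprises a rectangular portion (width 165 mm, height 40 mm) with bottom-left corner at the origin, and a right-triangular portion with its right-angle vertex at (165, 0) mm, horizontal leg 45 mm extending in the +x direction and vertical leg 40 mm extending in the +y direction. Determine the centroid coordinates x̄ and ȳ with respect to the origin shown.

rectangular portion: A = 165 × 40 = 6600.00, centroid at (82.50, 20.00).
triangular portion: A = ½·45·40 = 900.00, centroid at (180.00, 13.33).
ΣA = 7500.00 mm², ΣAx̄ = 706500.00 mm³, ΣAȳ = 144000.00 mm³.
x̄ = 706500.00/7500.00 = 94.20 mm; ȳ = 144000.00/7500.00 = 19.20 mm.

x̄ = 94.20 mm, ȳ = 19.20 mm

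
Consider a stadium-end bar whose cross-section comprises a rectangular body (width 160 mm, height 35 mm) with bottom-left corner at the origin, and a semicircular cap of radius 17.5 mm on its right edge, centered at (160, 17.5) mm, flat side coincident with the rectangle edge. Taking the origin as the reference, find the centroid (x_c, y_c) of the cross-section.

x_c = 86.92 mm, y_c = 17.50 mm

rectangular body: A = 160 × 35 = 5600.00, centroid at (80.00, 17.50).
semicircular end: A = ½π·17.5² = 481.06, centroid at (167.43, 17.50).
ΣA = 6081.06 mm², ΣAx_c = 528541.94 mm³, ΣAy_c = 106418.49 mm³.
x_c = 528541.94/6081.06 = 86.92 mm; y_c = 106418.49/6081.06 = 17.50 mm.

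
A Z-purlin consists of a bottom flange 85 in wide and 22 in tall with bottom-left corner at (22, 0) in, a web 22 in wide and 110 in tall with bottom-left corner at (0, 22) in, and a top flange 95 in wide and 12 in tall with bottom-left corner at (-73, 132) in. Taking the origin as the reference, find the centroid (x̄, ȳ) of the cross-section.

Part | A | x̄ᵢ | ȳᵢ | A·x̄ᵢ | A·ȳᵢ
bottom flange | 1870.00 | 64.50 | 11.00 | 120615.00 | 20570.00
web | 2420.00 | 11.00 | 77.00 | 26620.00 | 186340.00
top flange | 1140.00 | -25.50 | 138.00 | -29070.00 | 157320.00
Σ | 5430.00 |  |  | 118165.00 | 364230.00
x̄ = 118165.00 / 5430.00 = 21.76 in
ȳ = 364230.00 / 5430.00 = 67.08 in

x̄ = 21.76 in, ȳ = 67.08 in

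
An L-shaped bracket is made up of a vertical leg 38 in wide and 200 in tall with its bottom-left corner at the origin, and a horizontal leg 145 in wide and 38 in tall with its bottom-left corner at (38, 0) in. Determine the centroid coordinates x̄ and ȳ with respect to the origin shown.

vertical leg: A = 38 × 200 = 7600.00, centroid at (19.00, 100.00).
horizontal leg: A = 145 × 38 = 5510.00, centroid at (110.50, 19.00).
ΣA = 13110.00 in², ΣAx̄ = 753255.00 in³, ΣAȳ = 864690.00 in³.
x̄ = 753255.00/13110.00 = 57.46 in; ȳ = 864690.00/13110.00 = 65.96 in.

x̄ = 57.46 in, ȳ = 65.96 in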